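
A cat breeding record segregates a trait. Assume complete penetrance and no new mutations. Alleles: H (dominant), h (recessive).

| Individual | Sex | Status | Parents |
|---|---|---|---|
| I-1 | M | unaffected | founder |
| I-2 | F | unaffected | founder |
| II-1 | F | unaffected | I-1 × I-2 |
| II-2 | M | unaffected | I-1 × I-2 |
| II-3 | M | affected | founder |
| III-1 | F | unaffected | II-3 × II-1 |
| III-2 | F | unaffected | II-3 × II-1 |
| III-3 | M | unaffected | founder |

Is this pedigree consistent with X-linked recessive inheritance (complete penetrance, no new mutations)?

A consistent assignment under X-linked recessive exists: I-1 X^H Y, I-2 X^H X^H, II-1 X^H X^H, II-2 X^H Y, II-3 X^h Y, III-1 X^H X^h, III-2 X^H X^h, III-3 X^H Y.
In this assignment every recorded phenotype matches its genotype and every non-founder's genotype is obtainable from its parents' genotypes, so the pedigree is consistent.

Yes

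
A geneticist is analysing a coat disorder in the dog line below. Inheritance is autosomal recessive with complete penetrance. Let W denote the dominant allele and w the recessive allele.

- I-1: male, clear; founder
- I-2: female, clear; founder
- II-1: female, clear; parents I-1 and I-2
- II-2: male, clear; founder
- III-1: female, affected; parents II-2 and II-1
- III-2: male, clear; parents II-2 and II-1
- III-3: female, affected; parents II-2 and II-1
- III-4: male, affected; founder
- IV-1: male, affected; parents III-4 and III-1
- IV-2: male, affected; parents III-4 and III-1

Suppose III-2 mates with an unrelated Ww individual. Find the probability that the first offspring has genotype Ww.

II-2 is clear so carries W and passed w to III-1 (ww), so II-2 is Ww.
II-1 is clear so carries W and passed w to III-1 (ww), so II-1 is Ww.
III-2 is a clear offspring of II-2 (Ww) × II-1 (Ww), whose cross gives 1/4 WW : 1/2 Ww : 1/4 ww; conditioning on being clear, III-2 is WW with probability 1/3, Ww with probability 2/3.
Summing over parental genotype combinations, P(offspring has genotype Ww) = 1/3·1/2 + 2/3·1/2 = 1/2.

1/2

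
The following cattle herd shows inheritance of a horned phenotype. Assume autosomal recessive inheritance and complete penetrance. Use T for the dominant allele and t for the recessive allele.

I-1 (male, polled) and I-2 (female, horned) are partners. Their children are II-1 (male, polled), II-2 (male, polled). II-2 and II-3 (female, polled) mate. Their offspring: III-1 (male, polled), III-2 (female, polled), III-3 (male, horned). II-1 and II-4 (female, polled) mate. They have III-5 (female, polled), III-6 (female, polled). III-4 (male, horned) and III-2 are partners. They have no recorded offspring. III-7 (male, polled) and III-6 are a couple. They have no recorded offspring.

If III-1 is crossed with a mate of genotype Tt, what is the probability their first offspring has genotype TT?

II-2 is polled so carries T and received t from I-2 (tt), so II-2 is Tt.
II-3 is polled so carries T and passed t to III-3 (tt), so II-3 is Tt.
III-1 is a polled offspring of II-2 (Tt) × II-3 (Tt), whose cross gives 1/4 TT : 1/2 Tt : 1/4 tt; conditioning on being polled, III-1 is TT with probability 1/3, Tt with probability 2/3.
Summing over parental genotype combinations, P(offspring has genotype TT) = 1/3·1/2 + 2/3·1/4 = 1/3.

1/3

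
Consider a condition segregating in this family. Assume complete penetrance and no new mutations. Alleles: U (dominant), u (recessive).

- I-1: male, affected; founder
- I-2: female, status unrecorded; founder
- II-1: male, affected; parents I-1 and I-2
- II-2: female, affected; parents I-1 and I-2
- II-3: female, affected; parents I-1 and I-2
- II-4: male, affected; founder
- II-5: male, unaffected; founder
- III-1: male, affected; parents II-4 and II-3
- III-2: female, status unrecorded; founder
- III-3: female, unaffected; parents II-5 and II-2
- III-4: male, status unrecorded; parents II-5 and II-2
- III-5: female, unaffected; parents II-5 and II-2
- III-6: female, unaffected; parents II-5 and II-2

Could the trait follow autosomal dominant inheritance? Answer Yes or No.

Yes

A consistent assignment under autosomal dominant exists: I-1 UU, I-2 Uu, II-1 UU, II-2 Uu, II-3 UU, II-4 UU, II-5 uu, III-1 UU, III-2 UU, III-3 uu, III-4 Uu, III-5 uu, III-6 uu.
In this assignment every recorded phenotype matches its genotype and every non-founder's genotype is obtainable from its parents' genotypes, so the pedigree is consistent.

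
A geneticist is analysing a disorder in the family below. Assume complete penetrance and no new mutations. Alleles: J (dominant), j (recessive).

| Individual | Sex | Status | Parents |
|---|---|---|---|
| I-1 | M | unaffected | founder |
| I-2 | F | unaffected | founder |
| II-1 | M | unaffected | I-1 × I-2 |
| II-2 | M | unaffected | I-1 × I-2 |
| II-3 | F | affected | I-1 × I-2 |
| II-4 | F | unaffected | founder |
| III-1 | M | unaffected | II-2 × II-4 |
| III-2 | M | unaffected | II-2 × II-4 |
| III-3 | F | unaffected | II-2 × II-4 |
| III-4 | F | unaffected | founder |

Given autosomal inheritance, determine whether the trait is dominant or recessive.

I-1 and I-2 are both unaffected yet have an affected child II-3. Under dominance, an affected child requires at least one affected parent, so the trait cannot be dominant.

recessive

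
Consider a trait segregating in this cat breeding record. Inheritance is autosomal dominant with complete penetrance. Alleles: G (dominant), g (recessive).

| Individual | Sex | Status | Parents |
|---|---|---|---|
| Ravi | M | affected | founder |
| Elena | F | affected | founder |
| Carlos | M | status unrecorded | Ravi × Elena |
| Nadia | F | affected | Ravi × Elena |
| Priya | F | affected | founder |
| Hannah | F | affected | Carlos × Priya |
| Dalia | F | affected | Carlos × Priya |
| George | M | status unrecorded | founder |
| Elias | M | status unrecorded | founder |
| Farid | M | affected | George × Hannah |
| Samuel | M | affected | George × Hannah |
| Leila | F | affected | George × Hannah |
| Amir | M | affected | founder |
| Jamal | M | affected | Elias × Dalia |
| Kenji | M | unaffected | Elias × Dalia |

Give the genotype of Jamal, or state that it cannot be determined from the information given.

Jamal's phenotype allows GG or Gg, and no parent or child forces a single allele at both positions; consistent genotype assignments exist with Jamal as GG or Gg.

cannot be determined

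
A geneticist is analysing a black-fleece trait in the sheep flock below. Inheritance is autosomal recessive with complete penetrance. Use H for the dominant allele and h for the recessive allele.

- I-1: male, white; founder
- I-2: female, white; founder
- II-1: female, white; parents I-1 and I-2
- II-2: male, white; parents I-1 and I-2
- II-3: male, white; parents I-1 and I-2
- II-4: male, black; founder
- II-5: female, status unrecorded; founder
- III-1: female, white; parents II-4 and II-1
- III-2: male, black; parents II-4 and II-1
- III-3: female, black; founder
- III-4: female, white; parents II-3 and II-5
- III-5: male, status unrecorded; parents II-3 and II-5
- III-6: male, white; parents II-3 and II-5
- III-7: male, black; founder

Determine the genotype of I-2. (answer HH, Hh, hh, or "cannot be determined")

I-2's phenotype allows HH or Hh, and no parent or child forces a single allele at both positions; consistent genotype assignments exist with I-2 as HH or Hh.

cannot be determined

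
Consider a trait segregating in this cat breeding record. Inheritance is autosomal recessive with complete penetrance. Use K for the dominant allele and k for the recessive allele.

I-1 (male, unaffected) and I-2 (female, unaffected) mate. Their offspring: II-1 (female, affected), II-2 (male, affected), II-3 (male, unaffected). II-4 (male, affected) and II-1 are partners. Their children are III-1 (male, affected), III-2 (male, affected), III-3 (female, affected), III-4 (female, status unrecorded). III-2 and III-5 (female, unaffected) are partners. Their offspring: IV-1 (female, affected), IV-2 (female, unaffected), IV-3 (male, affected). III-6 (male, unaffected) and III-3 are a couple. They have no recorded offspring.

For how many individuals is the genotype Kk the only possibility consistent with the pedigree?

4

Obligate heterozygotes: I-1 is unaffected so carries K and passed k to II-1 (kk), so I-1 is Kk; I-2 is unaffected so carries K and passed k to II-1 (kk), so I-2 is Kk; III-5 is unaffected so carries K and passed k to IV-1 (kk), so III-5 is Kk; IV-2 is unaffected so carries K and received k from III-2 (kk), so IV-2 is Kk.
Every other individual is either homozygous by phenotype or has at least one consistent homozygous assignment, so the count is 4.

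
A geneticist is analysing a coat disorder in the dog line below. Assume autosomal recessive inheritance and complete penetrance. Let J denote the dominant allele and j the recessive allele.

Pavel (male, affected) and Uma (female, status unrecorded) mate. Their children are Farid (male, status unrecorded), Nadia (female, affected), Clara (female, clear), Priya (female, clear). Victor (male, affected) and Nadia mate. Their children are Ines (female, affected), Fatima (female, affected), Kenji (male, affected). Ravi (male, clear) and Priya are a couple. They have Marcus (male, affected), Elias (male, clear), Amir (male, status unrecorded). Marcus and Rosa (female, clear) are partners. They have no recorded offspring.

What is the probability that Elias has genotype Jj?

2/3

Ravi is clear so carries J and passed j to Marcus (jj), so Ravi is Jj.
Priya is clear so carries J and received j from Pavel (jj), so Priya is Jj.
Their cross gives offspring ratios 1/4 JJ : 1/2 Jj : 1/4 jj. Conditioning on Elias being clear, P(Jj) = 1/2 / 3/4 = 2/3.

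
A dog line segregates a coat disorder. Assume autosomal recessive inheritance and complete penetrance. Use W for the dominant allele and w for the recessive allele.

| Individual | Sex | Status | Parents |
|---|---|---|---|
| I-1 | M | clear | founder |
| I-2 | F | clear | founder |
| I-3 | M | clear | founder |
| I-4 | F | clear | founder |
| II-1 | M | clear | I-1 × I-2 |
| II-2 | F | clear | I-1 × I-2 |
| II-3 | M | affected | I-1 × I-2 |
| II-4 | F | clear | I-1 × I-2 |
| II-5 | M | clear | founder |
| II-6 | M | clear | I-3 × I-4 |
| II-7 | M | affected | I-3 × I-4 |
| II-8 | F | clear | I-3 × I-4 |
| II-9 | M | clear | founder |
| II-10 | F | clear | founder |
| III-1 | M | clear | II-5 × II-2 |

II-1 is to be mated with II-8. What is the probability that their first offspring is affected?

1/9

I-1 is clear so carries W and passed w to II-3 (ww), so I-1 is Ww.
I-2 is clear so carries W and passed w to II-3 (ww), so I-2 is Ww.
II-1 is a clear offspring of I-1 (Ww) × I-2 (Ww), whose cross gives 1/4 WW : 1/2 Ww : 1/4 ww; conditioning on being clear, II-1 is WW with probability 1/3, Ww with probability 2/3.
I-3 is clear so carries W and passed w to II-7 (ww), so I-3 is Ww.
I-4 is clear so carries W and passed w to II-7 (ww), so I-4 is Ww.
II-8 is a clear offspring of I-3 (Ww) × I-4 (Ww), whose cross gives 1/4 WW : 1/2 Ww : 1/4 ww; conditioning on being clear, II-8 is WW with probability 1/3, Ww with probability 2/3.
Summing over parental genotype combinations, P(offspring is affected) = 4/9·1/4 = 1/9.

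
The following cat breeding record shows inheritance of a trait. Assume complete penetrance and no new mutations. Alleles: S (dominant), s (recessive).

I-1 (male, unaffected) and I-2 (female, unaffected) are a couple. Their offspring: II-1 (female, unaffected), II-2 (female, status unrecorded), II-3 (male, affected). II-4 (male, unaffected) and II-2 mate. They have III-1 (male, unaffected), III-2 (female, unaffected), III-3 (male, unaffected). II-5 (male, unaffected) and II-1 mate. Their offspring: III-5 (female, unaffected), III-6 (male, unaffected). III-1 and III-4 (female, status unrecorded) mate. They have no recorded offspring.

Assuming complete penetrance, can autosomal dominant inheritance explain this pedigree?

Under autosomal dominant, II-3 (affected, male) cannot arise from I-1 (unaffected) × I-2 (unaffected).

No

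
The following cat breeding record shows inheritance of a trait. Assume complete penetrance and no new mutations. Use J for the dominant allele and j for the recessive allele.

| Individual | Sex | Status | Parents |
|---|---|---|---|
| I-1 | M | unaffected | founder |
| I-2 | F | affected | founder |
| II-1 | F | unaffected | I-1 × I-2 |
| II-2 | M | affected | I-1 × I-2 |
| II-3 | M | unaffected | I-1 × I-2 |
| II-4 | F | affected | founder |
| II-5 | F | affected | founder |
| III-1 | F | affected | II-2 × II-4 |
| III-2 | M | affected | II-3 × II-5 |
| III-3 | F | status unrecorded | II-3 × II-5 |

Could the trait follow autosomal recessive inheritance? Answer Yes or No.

Yes

A consistent assignment under autosomal recessive exists: I-1 Jj, I-2 jj, II-1 Jj, II-2 jj, II-3 Jj, II-4 jj, II-5 jj, III-1 jj, III-2 jj, III-3 Jj.
In this assignment every recorded phenotype matches its genotype and every non-founder's genotype is obtainable from its parents' genotypes, so the pedigree is consistent.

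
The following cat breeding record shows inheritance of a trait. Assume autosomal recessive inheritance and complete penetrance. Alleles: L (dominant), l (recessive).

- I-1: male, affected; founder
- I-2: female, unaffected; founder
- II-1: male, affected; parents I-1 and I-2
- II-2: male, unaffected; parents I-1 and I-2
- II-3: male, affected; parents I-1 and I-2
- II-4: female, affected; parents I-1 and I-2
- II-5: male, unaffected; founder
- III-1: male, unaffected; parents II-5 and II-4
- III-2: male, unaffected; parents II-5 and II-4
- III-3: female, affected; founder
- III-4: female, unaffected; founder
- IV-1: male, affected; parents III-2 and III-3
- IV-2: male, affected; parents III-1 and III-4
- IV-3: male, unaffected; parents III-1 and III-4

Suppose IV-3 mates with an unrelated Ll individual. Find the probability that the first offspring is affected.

III-1 is unaffected so carries L and received l from II-4 (ll), so III-1 is Ll.
III-4 is unaffected so carries L and passed l to IV-2 (ll), so III-4 is Ll.
IV-3 is an unaffected offspring of III-1 (Ll) × III-4 (Ll), whose cross gives 1/4 LL : 1/2 Ll : 1/4 ll; conditioning on being unaffected, IV-3 is LL with probability 1/3, Ll with probability 2/3.
Summing over parental genotype combinations, P(offspring is affected) = 2/3·1/4 = 1/6.

1/6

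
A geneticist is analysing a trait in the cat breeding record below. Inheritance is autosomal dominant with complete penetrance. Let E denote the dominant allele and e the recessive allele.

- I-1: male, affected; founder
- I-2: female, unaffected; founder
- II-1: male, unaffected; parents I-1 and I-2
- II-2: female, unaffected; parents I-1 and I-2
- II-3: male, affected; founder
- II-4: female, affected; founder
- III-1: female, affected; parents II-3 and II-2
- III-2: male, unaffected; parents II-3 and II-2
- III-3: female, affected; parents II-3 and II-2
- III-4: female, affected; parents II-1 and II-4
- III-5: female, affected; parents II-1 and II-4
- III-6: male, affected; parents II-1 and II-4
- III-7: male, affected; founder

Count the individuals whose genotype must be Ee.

7

Obligate heterozygotes: I-1 is affected so carries E and passed e to II-1 (ee), so I-1 is Ee; II-3 is affected so carries E and passed e to III-2 (ee), so II-3 is Ee; III-1 is affected so carries E and received e from II-2 (ee), so III-1 is Ee; III-3 is affected so carries E and received e from II-2 (ee), so III-3 is Ee; III-4 is affected so carries E and received e from II-1 (ee), so III-4 is Ee; III-5 is affected so carries E and received e from II-1 (ee), so III-5 is Ee; III-6 is affected so carries E and received e from II-1 (ee), so III-6 is Ee.
Every other individual is either homozygous by phenotype or has at least one consistent homozygous assignment, so the count is 7.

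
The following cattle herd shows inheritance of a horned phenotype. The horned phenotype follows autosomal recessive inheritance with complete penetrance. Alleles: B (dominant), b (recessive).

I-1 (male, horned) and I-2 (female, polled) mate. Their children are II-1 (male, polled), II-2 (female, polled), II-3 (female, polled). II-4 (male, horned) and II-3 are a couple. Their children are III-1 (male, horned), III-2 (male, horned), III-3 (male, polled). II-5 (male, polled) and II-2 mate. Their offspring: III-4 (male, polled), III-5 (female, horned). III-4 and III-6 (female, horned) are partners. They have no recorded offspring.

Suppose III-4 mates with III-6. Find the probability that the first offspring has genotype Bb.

II-5 is polled so carries B and passed b to III-5 (bb), so II-5 is Bb.
II-2 is polled so carries B and received b from I-1 (bb), so II-2 is Bb.
III-4 is a polled offspring of II-5 (Bb) × II-2 (Bb), whose cross gives 1/4 BB : 1/2 Bb : 1/4 bb; conditioning on being polled, III-4 is BB with probability 1/3, Bb with probability 2/3.
III-6 is horned, so III-6 is bb.
Summing over parental genotype combinations, P(offspring has genotype Bb) = 1/3·1 + 2/3·1/2 = 2/3.

2/3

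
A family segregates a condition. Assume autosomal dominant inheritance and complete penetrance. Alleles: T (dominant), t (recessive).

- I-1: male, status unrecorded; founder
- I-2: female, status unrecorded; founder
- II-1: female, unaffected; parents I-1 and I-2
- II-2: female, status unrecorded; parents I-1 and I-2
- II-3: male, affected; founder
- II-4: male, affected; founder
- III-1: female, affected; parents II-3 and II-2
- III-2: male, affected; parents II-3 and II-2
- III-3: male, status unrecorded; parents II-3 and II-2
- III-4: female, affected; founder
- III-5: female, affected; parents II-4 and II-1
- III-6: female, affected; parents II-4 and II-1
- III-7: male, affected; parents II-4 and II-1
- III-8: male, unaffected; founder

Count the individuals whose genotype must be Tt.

3

Obligate heterozygotes: III-5 is affected so carries T and received t from II-1 (tt), so III-5 is Tt; III-6 is affected so carries T and received t from II-1 (tt), so III-6 is Tt; III-7 is affected so carries T and received t from II-1 (tt), so III-7 is Tt.
Every other individual is either homozygous by phenotype or has at least one consistent homozygous assignment, so the count is 3.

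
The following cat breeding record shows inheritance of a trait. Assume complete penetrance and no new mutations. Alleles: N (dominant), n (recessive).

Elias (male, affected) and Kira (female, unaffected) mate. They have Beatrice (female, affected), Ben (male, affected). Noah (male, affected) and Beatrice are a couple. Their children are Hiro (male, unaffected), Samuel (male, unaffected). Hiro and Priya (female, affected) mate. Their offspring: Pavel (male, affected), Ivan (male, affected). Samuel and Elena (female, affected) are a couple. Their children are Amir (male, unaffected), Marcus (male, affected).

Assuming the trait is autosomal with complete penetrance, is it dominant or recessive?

dominant

Noah and Beatrice are both affected yet have an unaffected child Hiro. Under a recessive model two affected parents are homozygous and every child would be affected, so the trait cannot be recessive.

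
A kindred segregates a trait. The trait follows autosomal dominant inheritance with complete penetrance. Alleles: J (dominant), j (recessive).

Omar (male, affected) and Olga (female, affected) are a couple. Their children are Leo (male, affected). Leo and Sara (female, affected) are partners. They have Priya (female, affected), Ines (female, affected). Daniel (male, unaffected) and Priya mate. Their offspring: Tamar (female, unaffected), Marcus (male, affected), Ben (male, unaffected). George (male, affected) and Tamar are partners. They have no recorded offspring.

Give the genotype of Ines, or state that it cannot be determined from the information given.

Ines's phenotype allows JJ or Jj, and no parent or child forces a single allele at both positions; consistent genotype assignments exist with Ines as JJ or Jj.

cannot be determined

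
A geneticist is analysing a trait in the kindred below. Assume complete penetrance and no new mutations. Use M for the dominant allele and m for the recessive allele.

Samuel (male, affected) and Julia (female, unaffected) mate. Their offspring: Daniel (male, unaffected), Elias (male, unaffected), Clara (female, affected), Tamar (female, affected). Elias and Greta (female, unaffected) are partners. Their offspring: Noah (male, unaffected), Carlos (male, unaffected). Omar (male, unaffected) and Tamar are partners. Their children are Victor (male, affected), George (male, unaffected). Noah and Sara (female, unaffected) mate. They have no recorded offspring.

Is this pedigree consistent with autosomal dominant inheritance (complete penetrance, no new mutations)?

Yes

A consistent assignment under autosomal dominant exists: Samuel Mm, Julia mm, Daniel mm, Elias mm, Clara Mm, Tamar Mm, Greta mm, Omar mm, Noah mm, Carlos mm, Sara mm, Victor Mm, George mm.
In this assignment every recorded phenotype matches its genotype and every non-founder's genotype is obtainable from its parents' genotypes, so the pedigree is consistent.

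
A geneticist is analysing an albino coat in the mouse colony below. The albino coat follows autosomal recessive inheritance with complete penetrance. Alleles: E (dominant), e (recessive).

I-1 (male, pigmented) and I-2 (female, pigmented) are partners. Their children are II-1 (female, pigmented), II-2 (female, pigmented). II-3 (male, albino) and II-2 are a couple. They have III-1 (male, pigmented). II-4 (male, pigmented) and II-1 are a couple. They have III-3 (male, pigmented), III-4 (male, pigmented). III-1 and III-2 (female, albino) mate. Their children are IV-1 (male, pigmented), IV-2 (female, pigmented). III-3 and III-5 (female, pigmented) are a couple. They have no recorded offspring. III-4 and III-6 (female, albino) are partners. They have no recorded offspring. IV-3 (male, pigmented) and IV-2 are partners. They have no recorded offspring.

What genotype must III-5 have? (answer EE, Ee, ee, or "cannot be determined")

III-5's phenotype allows EE or Ee, and no parent or child forces a single allele at both positions; consistent genotype assignments exist with III-5 as EE or Ee.

cannot be determined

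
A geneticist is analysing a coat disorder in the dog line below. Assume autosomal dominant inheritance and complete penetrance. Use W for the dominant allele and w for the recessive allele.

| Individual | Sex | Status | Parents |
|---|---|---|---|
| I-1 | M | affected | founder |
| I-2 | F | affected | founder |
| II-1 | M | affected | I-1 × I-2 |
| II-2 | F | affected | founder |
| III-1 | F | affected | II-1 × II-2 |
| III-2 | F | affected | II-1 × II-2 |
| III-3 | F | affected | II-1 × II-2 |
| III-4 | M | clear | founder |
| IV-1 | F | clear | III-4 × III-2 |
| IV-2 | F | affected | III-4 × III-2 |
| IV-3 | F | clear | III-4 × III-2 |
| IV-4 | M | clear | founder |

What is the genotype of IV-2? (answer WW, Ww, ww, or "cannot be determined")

Ww

From phenotype alone, IV-2 is WW or Ww.
IV-2 is affected so carries W and received w from III-4 (ww), so IV-2 is Ww.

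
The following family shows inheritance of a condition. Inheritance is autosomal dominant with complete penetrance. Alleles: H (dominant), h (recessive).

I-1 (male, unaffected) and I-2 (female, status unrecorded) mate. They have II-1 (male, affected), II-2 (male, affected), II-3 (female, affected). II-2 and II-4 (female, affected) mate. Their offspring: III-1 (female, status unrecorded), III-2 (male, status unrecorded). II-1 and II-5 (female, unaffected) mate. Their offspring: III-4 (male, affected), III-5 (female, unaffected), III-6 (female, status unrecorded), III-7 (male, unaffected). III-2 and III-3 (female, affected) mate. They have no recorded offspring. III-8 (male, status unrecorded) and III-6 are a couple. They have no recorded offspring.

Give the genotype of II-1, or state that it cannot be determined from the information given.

From phenotype alone, II-1 is HH or Hh.
II-1 is affected so carries H and received h from I-1 (hh), so II-1 is Hh.

Hh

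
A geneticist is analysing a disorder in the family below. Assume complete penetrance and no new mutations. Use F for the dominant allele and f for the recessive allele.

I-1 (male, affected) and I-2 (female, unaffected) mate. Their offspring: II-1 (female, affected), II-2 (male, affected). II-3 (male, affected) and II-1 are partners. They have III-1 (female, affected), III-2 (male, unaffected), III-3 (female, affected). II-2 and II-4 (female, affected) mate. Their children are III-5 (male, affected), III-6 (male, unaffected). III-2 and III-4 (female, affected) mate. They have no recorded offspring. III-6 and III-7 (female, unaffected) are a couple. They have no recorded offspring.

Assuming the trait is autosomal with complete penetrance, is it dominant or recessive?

II-3 and II-1 are both affected yet have an unaffected child III-2. Under a recessive model two affected parents are homozygous and every child would be affected, so the trait cannot be recessive.

dominant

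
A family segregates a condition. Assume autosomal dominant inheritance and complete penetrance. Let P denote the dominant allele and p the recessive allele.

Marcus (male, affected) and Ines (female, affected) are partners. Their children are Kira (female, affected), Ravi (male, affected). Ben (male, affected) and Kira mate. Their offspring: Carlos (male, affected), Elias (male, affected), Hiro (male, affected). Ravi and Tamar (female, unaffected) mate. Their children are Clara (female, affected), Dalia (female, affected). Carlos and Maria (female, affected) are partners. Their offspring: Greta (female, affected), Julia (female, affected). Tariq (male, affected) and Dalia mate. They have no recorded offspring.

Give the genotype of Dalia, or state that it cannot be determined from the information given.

From phenotype alone, Dalia is PP or Pp.
Dalia is affected so carries P and received p from Tamar (pp), so Dalia is Pp.

Pp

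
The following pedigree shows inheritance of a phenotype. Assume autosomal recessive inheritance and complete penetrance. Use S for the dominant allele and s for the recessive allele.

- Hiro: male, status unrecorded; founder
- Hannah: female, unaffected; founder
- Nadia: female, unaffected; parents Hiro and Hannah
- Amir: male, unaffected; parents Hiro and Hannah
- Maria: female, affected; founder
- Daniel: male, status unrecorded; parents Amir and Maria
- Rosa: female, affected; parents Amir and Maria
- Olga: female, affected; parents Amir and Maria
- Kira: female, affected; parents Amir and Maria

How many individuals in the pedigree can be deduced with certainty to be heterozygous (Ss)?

Obligate heterozygotes: Amir is unaffected so carries S and passed s to Rosa (ss), so Amir is Ss.
Every other individual is either homozygous by phenotype or has at least one consistent homozygous assignment, so the count is 1.

1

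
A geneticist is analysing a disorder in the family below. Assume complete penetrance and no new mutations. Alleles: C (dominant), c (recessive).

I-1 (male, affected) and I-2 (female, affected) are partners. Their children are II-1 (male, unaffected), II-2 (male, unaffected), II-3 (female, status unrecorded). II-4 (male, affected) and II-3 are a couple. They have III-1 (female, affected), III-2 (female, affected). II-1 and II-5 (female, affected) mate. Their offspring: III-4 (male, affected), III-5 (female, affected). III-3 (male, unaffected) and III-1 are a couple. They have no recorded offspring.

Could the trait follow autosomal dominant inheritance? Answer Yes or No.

Yes

A consistent assignment under autosomal dominant exists: I-1 Cc, I-2 Cc, II-1 cc, II-2 cc, II-3 CC, II-4 CC, II-5 CC, III-1 CC, III-2 CC, III-3 cc, III-4 Cc, III-5 Cc.
In this assignment every recorded phenotype matches its genotype and every non-founder's genotype is obtainable from its parents' genotypes, so the pedigree is consistent.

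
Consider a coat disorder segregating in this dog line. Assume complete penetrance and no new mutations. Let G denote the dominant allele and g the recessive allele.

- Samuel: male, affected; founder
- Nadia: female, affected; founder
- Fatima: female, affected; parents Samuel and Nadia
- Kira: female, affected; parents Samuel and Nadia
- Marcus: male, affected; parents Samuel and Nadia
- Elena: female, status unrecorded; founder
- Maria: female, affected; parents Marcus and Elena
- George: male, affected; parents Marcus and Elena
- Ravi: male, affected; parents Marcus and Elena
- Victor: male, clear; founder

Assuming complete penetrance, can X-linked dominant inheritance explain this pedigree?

Yes

A consistent assignment under X-linked dominant exists: Samuel X^G Y, Nadia X^G X^G, Fatima X^G X^G, Kira X^G X^G, Marcus X^G Y, Elena X^G X^G, Maria X^G X^G, George X^G Y, Ravi X^G Y, Victor X^g Y.
In this assignment every recorded phenotype matches its genotype and every non-founder's genotype is obtainable from its parents' genotypes, so the pedigree is consistent.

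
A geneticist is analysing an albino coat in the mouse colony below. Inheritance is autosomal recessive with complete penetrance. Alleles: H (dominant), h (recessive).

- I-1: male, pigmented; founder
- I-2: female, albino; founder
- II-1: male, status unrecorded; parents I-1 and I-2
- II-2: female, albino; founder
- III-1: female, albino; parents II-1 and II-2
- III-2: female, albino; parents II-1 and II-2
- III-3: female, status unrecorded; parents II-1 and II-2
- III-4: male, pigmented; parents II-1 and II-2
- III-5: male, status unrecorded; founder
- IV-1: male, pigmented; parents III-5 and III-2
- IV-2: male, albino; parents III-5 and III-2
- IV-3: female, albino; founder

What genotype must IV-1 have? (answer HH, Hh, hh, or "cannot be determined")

Hh

From phenotype alone, IV-1 is HH or Hh.
IV-1 is pigmented so carries H and received h from III-2 (hh), so IV-1 is Hh.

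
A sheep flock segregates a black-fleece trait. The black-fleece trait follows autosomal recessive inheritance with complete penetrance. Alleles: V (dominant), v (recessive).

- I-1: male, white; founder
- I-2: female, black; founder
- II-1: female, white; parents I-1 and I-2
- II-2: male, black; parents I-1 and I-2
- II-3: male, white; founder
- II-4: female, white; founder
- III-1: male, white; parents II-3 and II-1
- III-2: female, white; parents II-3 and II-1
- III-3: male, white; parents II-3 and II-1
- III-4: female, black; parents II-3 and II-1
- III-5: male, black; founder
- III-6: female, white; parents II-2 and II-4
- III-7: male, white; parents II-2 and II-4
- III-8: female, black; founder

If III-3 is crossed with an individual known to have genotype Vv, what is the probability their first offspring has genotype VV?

1/3

II-3 is white so carries V and passed v to III-4 (vv), so II-3 is Vv.
II-1 is white so carries V and received v from I-2 (vv), so II-1 is Vv.
III-3 is a white offspring of II-3 (Vv) × II-1 (Vv), whose cross gives 1/4 VV : 1/2 Vv : 1/4 vv; conditioning on being white, III-3 is VV with probability 1/3, Vv with probability 2/3.
Summing over parental genotype combinations, P(offspring has genotype VV) = 1/3·1/2 + 2/3·1/4 = 1/3.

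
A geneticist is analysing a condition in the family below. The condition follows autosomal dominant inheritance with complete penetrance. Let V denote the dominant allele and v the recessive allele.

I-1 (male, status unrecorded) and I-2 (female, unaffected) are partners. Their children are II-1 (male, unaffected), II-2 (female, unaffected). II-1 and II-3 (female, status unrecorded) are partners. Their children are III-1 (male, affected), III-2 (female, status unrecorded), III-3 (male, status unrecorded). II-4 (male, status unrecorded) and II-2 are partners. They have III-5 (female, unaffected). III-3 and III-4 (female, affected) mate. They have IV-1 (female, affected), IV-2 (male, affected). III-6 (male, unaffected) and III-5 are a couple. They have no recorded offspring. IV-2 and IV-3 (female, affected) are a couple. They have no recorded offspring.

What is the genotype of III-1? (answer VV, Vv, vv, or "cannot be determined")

Vv

From phenotype alone, III-1 is VV or Vv.
III-1 is affected so carries V and received v from II-1 (vv), so III-1 is Vv.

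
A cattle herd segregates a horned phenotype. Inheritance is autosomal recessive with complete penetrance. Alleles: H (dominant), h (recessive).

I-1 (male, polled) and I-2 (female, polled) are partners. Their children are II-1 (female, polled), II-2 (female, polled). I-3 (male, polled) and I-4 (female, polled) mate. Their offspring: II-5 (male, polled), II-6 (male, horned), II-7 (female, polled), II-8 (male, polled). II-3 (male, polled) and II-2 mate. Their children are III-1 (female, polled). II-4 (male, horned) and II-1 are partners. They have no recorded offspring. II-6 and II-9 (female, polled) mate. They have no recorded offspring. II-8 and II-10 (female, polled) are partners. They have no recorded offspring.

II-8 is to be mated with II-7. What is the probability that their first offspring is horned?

I-3 is polled so carries H and passed h to II-6 (hh), so I-3 is Hh.
I-4 is polled so carries H and passed h to II-6 (hh), so I-4 is Hh.
II-8 is a polled offspring of I-3 (Hh) × I-4 (Hh), whose cross gives 1/4 HH : 1/2 Hh : 1/4 hh; conditioning on being polled, II-8 is HH with probability 1/3, Hh with probability 2/3.
II-7 is a polled offspring of I-3 (Hh) × I-4 (Hh), whose cross gives 1/4 HH : 1/2 Hh : 1/4 hh; conditioning on being polled, II-7 is HH with probability 1/3, Hh with probability 2/3.
Summing over parental genotype combinations, P(offspring is horned) = 4/9·1/4 = 1/9.

1/9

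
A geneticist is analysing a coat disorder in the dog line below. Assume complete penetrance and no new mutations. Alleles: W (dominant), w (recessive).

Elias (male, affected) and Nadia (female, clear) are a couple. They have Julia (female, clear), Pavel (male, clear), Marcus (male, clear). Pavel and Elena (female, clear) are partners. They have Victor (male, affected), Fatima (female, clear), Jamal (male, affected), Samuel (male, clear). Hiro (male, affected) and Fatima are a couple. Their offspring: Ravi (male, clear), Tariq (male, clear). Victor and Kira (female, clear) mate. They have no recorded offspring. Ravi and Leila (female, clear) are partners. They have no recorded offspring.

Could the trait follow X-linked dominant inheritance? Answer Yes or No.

Under X-linked dominant, Julia (clear, female) cannot arise from Elias (affected) × Nadia (clear).

No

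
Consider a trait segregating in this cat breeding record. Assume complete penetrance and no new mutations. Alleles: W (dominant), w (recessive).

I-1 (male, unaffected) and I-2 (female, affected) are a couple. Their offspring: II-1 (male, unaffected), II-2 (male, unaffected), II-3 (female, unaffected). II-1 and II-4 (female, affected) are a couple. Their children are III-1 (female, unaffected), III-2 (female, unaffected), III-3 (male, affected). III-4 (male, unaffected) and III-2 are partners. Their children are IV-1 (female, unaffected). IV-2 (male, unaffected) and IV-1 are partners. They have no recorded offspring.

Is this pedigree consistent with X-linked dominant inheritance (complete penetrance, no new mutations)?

A consistent assignment under X-linked dominant exists: I-1 X^w Y, I-2 X^W X^w, II-1 X^w Y, II-2 X^w Y, II-3 X^w X^w, II-4 X^W X^w, III-1 X^w X^w, III-2 X^w X^w, III-3 X^W Y, III-4 X^w Y, IV-1 X^w X^w, IV-2 X^w Y.
In this assignment every recorded phenotype matches its genotype and every non-founder's genotype is obtainable from its parents' genotypes, so the pedigree is consistent.

Yes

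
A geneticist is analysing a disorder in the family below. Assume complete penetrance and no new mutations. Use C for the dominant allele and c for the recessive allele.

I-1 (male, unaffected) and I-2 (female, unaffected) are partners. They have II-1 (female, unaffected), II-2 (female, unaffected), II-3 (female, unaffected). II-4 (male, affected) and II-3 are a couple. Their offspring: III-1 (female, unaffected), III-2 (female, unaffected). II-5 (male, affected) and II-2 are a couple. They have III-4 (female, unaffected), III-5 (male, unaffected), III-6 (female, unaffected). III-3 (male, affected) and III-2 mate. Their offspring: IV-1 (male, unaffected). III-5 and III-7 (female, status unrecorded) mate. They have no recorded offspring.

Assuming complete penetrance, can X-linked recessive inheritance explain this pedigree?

A consistent assignment under X-linked recessive exists: I-1 X^C Y, I-2 X^C X^C, II-1 X^C X^C, II-2 X^C X^C, II-3 X^C X^C, II-4 X^c Y, II-5 X^c Y, III-1 X^C X^c, III-2 X^C X^c, III-3 X^c Y, III-4 X^C X^c, III-5 X^C Y, III-6 X^C X^c, III-7 X^C X^C, IV-1 X^C Y.
In this assignment every recorded phenotype matches its genotype and every non-founder's genotype is obtainable from its parents' genotypes, so the pedigree is consistent.

Yes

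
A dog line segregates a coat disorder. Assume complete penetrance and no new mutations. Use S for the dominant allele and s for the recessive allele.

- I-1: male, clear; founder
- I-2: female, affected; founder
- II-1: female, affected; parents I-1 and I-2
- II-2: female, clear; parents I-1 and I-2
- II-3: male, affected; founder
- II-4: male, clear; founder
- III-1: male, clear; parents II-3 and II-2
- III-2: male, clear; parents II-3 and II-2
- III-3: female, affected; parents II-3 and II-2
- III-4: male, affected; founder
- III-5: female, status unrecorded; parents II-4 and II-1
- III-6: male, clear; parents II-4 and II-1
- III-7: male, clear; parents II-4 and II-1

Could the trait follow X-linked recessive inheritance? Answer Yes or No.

Under X-linked recessive, II-1 (affected, female) cannot arise from I-1 (clear) × I-2 (affected).

No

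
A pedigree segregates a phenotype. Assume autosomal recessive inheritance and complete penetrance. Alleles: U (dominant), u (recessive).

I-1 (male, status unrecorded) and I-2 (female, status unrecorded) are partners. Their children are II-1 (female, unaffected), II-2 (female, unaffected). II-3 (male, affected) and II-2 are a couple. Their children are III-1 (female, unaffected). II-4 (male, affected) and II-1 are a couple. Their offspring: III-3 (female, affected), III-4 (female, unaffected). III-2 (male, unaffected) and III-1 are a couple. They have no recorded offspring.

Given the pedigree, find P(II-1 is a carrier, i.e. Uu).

II-1 is unaffected so carries U and passed u to III-3 (uu), so II-1 is Uu, giving P(Uu) = 1.

1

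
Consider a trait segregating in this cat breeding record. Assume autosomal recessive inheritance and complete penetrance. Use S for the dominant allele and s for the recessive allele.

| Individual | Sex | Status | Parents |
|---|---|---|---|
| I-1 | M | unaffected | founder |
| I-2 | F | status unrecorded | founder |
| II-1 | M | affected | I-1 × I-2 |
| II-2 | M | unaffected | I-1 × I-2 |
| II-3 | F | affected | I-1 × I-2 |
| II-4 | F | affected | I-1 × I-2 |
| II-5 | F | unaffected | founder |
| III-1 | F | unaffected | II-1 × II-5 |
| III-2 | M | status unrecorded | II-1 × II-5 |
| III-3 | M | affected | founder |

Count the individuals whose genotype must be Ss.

Obligate heterozygotes: I-1 is unaffected so carries S and passed s to II-1 (ss), so I-1 is Ss; III-1 is unaffected so carries S and received s from II-1 (ss), so III-1 is Ss.
Every other individual is either homozygous by phenotype or has at least one consistent homozygous assignment, so the count is 2.

2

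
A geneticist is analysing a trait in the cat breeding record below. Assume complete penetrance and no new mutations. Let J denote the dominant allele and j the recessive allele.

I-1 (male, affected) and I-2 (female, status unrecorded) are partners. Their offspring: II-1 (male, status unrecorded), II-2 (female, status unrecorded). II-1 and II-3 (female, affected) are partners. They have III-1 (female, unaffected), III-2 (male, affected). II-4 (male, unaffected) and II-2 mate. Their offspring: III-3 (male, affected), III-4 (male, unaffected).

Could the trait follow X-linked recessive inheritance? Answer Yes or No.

Yes

A consistent assignment under X-linked recessive exists: I-1 X^j Y, I-2 X^J X^J, II-1 X^J Y, II-2 X^J X^j, II-3 X^j X^j, II-4 X^J Y, III-1 X^J X^j, III-2 X^j Y, III-3 X^j Y, III-4 X^J Y.
In this assignment every recorded phenotype matches its genotype and every non-founder's genotype is obtainable from its parents' genotypes, so the pedigree is consistent.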